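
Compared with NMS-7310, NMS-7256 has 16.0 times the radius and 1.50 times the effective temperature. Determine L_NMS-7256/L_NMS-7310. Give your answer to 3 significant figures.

1.30×10^3

From the Stefan–Boltzmann law, L ∝ R²T⁴, so
L_NMS-7256/L_NMS-7310 = (R_NMS-7256/R_NMS-7310)² (T_NMS-7256/T_NMS-7310)⁴ = (16.0)² × (1.50)⁴ = 256.0 × 5.062 = 1296.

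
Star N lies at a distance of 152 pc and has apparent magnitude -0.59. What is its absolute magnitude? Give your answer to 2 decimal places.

M = m − 5 log₁₀(d/10 pc) = -0.59 − 5 log₁₀(152/10)
  = -0.59 − 5 × 1.182 = -0.59 − 5.91 = -6.50.

-6.50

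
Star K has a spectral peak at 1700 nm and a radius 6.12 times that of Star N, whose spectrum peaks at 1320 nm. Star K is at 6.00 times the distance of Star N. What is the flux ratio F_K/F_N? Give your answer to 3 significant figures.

0.378

Wien's law: T_K/T_N = λ_N/λ_K = 1320/1700 = 0.7765.
L_K/L_N = (R_K/R_N)²(T_K/T_N)⁴ = (6.12)²(0.7765)⁴ = 13.61.
F_K/F_N = (L_K/L_N)/(d_K/d_N)² = 13.61/(6.00)² = 0.3782.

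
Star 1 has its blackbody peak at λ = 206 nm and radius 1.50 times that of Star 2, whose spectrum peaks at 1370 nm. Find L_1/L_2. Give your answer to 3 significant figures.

4.40×10^3

Wien's law gives T ∝ 1/λ_max, so T_1/T_2 = λ_2/λ_1 = 1370/206 = 6.650.
Then L ∝ R²T⁴ gives L_1/L_2 = (1.50)² × (6.650)⁴ = 2.250 × 1956 = 4401.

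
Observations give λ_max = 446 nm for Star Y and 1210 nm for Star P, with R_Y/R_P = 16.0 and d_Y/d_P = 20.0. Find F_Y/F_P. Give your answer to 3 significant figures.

Wien's law: T_Y/T_P = λ_P/λ_Y = 1210/446 = 2.713.
L_Y/L_P = (R_Y/R_P)²(T_Y/T_P)⁴ = (16.0)²(2.713)⁴ = 1.387×10^4.
F_Y/F_P = (L_Y/L_P)/(d_Y/d_P)² = 1.387×10^4/(20.0)² = 34.67.

34.7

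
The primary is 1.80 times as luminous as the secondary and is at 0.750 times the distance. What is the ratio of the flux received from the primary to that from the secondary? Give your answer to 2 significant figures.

3.2

F = L/(4πd²), so F_p/F_s = (L_p/L_s) / (d_p/d_s)²
= 1.80 / (0.750)² = 1.80 / 0.5625 = 3.200.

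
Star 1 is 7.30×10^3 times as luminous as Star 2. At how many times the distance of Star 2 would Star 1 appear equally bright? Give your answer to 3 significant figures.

85.4

Equal flux requires L_1/d_1² = L_2/d_2², so d_1/d_2 = √(L_1/L_2)
= √(7.30×10^3) = 85.44.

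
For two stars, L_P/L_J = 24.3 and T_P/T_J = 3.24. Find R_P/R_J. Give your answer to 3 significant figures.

L ∝ R²T⁴ gives R ∝ √L / T², so
R_P/R_J = √(24.3) / (3.24)² = 4.930 / 10.50 = 0.4696.

0.470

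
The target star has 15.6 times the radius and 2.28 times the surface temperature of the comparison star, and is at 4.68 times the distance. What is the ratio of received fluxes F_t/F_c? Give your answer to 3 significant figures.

300

L_t/L_c = (R_t/R_c)²(T_t/T_c)⁴ = (15.6)² × (2.28)⁴ = 6576.
F_t/F_c = (L_t/L_c)/(d_t/d_c)² = 6576 / (4.68)² = 300.3.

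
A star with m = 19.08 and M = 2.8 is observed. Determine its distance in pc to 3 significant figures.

m − M = 5 log₁₀(d/10 pc)
19.08 − (2.8) = 16.28 = 5 log₁₀(d/10)
d = 10 × 10^(16.28/5) = 10 × 10^3.256 = 1.803×10^4 pc.

1.80×10^4 pc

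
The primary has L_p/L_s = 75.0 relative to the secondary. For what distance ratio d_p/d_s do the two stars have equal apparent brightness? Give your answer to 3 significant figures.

Equal flux requires L_p/d_p² = L_s/d_s², so d_p/d_s = √(L_p/L_s)
= √(75.0) = 8.660.

8.66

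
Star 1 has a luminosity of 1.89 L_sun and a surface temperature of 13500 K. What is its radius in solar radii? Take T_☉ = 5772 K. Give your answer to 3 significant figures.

R/R_☉ = √(L/L_☉) / (T/T_☉)² = √(1.89) / (2.339)²
       = 1.375 / 5.470 = 0.2513.

0.251 solar radii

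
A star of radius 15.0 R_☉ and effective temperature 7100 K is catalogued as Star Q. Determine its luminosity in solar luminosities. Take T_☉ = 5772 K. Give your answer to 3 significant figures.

515 solar luminosities

L/L_☉ = (R/R_☉)² (T/T_☉)⁴ = (15.0)² × (7100/5772)⁴
       = 225.0 × (1.230)⁴ = 225.0 × 2.289 = 515.1.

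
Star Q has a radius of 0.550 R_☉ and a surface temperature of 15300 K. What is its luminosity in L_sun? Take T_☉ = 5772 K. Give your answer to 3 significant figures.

14.9 L_sun

L/L_☉ = (R/R_☉)² (T/T_☉)⁴ = (0.550)² × (15300/5772)⁴
       = 0.3025 × (2.651)⁴ = 0.3025 × 49.37 = 14.93.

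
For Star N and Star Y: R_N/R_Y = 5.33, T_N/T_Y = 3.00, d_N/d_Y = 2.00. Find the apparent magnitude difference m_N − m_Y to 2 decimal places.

L_N/L_Y = (5.33)²(3.00)⁴ = 2301.
F_N/F_Y = (L_N/L_Y)/(d_N/d_Y)² = 2301/4.000 = 575.3.
m_N − m_Y = −2.5 log₁₀(575.3) = -6.90.

-6.90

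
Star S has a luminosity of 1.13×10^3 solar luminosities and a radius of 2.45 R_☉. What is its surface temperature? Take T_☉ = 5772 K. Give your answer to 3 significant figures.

T/T_☉ = (L/L_☉)^(1/4) / (R/R_☉)^(1/2)
T = 5772 × (1.13×10^3)^(1/4) / √(2.45) = 5772 × 5.798 / 1.565 = 2.138×10^4 K.

2.14×10^4 K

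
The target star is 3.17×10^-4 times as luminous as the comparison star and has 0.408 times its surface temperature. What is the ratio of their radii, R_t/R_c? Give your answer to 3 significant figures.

L ∝ R²T⁴ gives R ∝ √L / T², so
R_t/R_c = √(3.17×10^-4) / (0.408)² = 0.01780 / 0.1665 = 0.1070.

0.107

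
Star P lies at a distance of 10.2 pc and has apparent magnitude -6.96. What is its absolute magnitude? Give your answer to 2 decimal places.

M = m − 5 log₁₀(d/10 pc) = -6.96 − 5 log₁₀(10.2/10)
  = -6.96 − 5 × 0.009 = -6.96 − 0.04 = -7.00.

-7.00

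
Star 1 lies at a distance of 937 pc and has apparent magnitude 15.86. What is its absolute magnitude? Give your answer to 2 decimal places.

6.00

M = m − 5 log₁₀(d/10 pc) = 15.86 − 5 log₁₀(937/10)
  = 15.86 − 5 × 1.972 = 15.86 − 9.86 = 6.00.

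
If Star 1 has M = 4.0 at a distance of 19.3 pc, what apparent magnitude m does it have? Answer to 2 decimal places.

m = M + 5 log₁₀(d/10 pc) = 4.0 + 5 log₁₀(19.3/10)
  = 4.0 + 5 × 0.286 = 4.0 + 1.43 = 5.43.

5.43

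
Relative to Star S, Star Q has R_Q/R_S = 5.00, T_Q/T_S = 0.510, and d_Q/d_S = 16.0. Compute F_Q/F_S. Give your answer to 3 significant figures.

L_Q/L_S = (R_Q/R_S)²(T_Q/T_S)⁴ = (5.00)² × (0.510)⁴ = 1.691.
F_Q/F_S = (L_Q/L_S)/(d_Q/d_S)² = 1.691 / (16.0)² = 0.006607.

0.00661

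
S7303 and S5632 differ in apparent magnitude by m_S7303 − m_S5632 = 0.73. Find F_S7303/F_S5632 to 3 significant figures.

F_S7303/F_S5632 = 10^(−(m_S7303 − m_S5632)/2.5) = 10^(-0.73/2.5) = 10^-0.292 = 0.5105.

0.511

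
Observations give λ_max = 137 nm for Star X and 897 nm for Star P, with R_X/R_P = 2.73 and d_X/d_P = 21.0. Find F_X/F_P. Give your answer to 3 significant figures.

Wien's law: T_X/T_P = λ_P/λ_X = 897/137 = 6.547.
L_X/L_P = (R_X/R_P)²(T_X/T_P)⁴ = (2.73)²(6.547)⁴ = 1.370×10^4.
F_X/F_P = (L_X/L_P)/(d_X/d_P)² = 1.370×10^4/(21.0)² = 31.06.

31.1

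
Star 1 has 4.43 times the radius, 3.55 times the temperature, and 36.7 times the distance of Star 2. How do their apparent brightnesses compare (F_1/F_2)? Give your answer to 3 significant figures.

L_1/L_2 = (R_1/R_2)²(T_1/T_2)⁴ = (4.43)² × (3.55)⁴ = 3117.
F_1/F_2 = (L_1/L_2)/(d_1/d_2)² = 3117 / (36.7)² = 2.314.

2.31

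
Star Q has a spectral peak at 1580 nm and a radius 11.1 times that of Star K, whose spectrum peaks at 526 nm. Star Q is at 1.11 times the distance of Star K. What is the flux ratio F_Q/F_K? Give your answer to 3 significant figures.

Wien's law: T_Q/T_K = λ_K/λ_Q = 526/1580 = 0.3329.
L_Q/L_K = (R_Q/R_K)²(T_Q/T_K)⁴ = (11.1)²(0.3329)⁴ = 1.513.
F_Q/F_K = (L_Q/L_K)/(d_Q/d_K)² = 1.513/(1.11)² = 1.228.

1.23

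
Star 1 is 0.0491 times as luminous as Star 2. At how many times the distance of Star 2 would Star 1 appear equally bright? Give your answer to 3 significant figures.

0.222

Equal flux requires L_1/d_1² = L_2/d_2², so d_1/d_2 = √(L_1/L_2)
= √(0.0491) = 0.2216.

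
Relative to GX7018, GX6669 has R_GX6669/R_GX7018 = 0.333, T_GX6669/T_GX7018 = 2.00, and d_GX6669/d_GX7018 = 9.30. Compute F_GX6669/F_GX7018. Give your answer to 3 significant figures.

0.0205

L_GX6669/L_GX7018 = (R_GX6669/R_GX7018)²(T_GX6669/T_GX7018)⁴ = (0.333)² × (2.00)⁴ = 1.774.
F_GX6669/F_GX7018 = (L_GX6669/L_GX7018)/(d_GX6669/d_GX7018)² = 1.774 / (9.30)² = 0.02051.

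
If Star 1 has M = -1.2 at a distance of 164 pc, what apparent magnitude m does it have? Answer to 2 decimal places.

4.87

m = M + 5 log₁₀(d/10 pc) = -1.2 + 5 log₁₀(164/10)
  = -1.2 + 5 × 1.215 = -1.2 + 6.07 = 4.87.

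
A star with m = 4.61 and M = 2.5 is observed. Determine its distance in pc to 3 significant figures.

26.4 pc

m − M = 5 log₁₀(d/10 pc)
4.61 − (2.5) = 2.11 = 5 log₁₀(d/10)
d = 10 × 10^(2.11/5) = 10 × 10^0.422 = 26.42 pc.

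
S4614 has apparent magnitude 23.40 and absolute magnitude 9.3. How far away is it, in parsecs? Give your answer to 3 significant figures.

m − M = 5 log₁₀(d/10 pc)
23.40 − (9.3) = 14.10 = 5 log₁₀(d/10)
d = 10 × 10^(14.10/5) = 10 × 10^2.820 = 6607 pc.

6.61×10^3 pc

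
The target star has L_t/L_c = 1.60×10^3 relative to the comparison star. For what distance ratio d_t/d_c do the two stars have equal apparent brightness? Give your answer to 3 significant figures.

40.0

Equal flux requires L_t/d_t² = L_c/d_c², so d_t/d_c = √(L_t/L_c)
= √(1.60×10^3) = 40.00.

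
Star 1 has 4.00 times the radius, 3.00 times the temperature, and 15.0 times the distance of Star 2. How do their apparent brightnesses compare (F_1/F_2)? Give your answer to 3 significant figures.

L_1/L_2 = (R_1/R_2)²(T_1/T_2)⁴ = (4.00)² × (3.00)⁴ = 1296.
F_1/F_2 = (L_1/L_2)/(d_1/d_2)² = 1296 / (15.0)² = 5.760.

5.76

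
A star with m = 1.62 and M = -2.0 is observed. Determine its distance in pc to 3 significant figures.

53.0 pc

m − M = 5 log₁₀(d/10 pc)
1.62 − (-2.0) = 3.62 = 5 log₁₀(d/10)
d = 10 × 10^(3.62/5) = 10 × 10^0.724 = 52.97 pc.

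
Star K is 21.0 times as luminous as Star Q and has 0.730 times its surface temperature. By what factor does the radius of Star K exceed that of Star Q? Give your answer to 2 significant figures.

L ∝ R²T⁴ gives R ∝ √L / T², so
R_K/R_Q = √(21.0) / (0.730)² = 4.583 / 0.5329 = 8.599.

8.6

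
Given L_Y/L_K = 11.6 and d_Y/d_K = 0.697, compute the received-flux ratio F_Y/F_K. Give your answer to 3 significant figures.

F = L/(4πd²), so F_Y/F_K = (L_Y/L_K) / (d_Y/d_K)²
= 11.6 / (0.697)² = 11.6 / 0.4858 = 23.88.

23.9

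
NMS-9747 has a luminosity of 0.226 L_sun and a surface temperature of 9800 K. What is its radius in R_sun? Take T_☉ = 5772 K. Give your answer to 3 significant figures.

R/R_☉ = √(L/L_☉) / (T/T_☉)² = √(0.226) / (1.698)²
       = 0.4754 / 2.883 = 0.1649.

0.165 R_sun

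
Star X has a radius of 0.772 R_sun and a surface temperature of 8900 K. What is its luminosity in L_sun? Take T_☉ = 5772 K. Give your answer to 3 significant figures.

3.37 L_sun

L/L_☉ = (R/R_☉)² (T/T_☉)⁴ = (0.772)² × (8900/5772)⁴
       = 0.5960 × (1.542)⁴ = 0.5960 × 5.653 = 3.369.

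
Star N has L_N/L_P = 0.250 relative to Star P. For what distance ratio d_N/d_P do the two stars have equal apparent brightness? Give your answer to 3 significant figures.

Equal flux requires L_N/d_N² = L_P/d_P², so d_N/d_P = √(L_N/L_P)
= √(0.250) = 0.5000.

0.500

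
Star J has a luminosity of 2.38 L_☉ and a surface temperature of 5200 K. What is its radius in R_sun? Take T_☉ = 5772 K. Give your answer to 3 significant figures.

1.90 R_sun

R/R_☉ = √(L/L_☉) / (T/T_☉)² = √(2.38) / (0.9009)²
       = 1.543 / 0.8116 = 1.901.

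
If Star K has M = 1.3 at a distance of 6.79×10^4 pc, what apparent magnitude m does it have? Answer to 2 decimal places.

20.46

m = M + 5 log₁₀(d/10 pc) = 1.3 + 5 log₁₀(6.79×10^4/10)
  = 1.3 + 5 × 3.832 = 1.3 + 19.16 = 20.46.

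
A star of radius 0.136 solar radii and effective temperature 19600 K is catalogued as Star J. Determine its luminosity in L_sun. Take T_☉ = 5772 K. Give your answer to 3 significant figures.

2.46 L_sun

L/L_☉ = (R/R_☉)² (T/T_☉)⁴ = (0.136)² × (19600/5772)⁴
       = 0.01850 × (3.396)⁴ = 0.01850 × 133.0 = 2.459.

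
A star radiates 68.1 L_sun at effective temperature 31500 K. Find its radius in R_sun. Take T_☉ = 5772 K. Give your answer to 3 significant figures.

R/R_☉ = √(L/L_☉) / (T/T_☉)² = √(68.1) / (5.457)²
       = 8.252 / 29.78 = 0.2771.

0.277 R_sun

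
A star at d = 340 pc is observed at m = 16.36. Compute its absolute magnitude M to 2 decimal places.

8.70

M = m − 5 log₁₀(d/10 pc) = 16.36 − 5 log₁₀(340/10)
  = 16.36 − 5 × 1.531 = 16.36 − 7.66 = 8.70.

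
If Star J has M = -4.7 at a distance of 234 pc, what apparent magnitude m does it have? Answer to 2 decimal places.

2.15

m = M + 5 log₁₀(d/10 pc) = -4.7 + 5 log₁₀(234/10)
  = -4.7 + 5 × 1.369 = -4.7 + 6.85 = 2.15.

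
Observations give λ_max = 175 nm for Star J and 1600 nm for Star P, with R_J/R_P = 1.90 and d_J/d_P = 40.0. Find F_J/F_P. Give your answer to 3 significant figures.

Wien's law: T_J/T_P = λ_P/λ_J = 1600/175 = 9.143.
L_J/L_P = (R_J/R_P)²(T_J/T_P)⁴ = (1.90)²(9.143)⁴ = 2.523×10^4.
F_J/F_P = (L_J/L_P)/(d_J/d_P)² = 2.523×10^4/(40.0)² = 15.77.

15.8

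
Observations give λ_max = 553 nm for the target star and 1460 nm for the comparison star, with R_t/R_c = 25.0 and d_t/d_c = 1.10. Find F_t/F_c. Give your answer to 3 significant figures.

Wien's law: T_t/T_c = λ_c/λ_t = 1460/553 = 2.640.
L_t/L_c = (R_t/R_c)²(T_t/T_c)⁴ = (25.0)²(2.640)⁴ = 3.037×10^4.
F_t/F_c = (L_t/L_c)/(d_t/d_c)² = 3.037×10^4/(1.10)² = 2.510×10^4.

2.51×10^4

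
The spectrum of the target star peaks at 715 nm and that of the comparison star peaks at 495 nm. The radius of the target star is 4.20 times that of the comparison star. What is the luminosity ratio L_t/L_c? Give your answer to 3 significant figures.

Wien's law gives T ∝ 1/λ_max, so T_t/T_c = λ_c/λ_t = 495/715 = 0.6923.
Then L ∝ R²T⁴ gives L_t/L_c = (4.20)² × (0.6923)⁴ = 17.64 × 0.2297 = 4.052.

4.05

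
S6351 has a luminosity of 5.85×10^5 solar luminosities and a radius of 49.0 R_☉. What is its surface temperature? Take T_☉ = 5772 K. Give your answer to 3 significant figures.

2.28×10^4 K

T/T_☉ = (L/L_☉)^(1/4) / (R/R_☉)^(1/2)
T = 5772 × (5.85×10^5)^(1/4) / √(49.0) = 5772 × 27.66 / 7.000 = 2.280×10^4 K.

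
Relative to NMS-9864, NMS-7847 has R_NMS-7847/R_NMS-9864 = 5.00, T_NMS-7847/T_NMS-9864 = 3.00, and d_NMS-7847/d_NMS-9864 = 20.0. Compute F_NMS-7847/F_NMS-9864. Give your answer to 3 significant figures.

L_NMS-7847/L_NMS-9864 = (R_NMS-7847/R_NMS-9864)²(T_NMS-7847/T_NMS-9864)⁴ = (5.00)² × (3.00)⁴ = 2025.
F_NMS-7847/F_NMS-9864 = (L_NMS-7847/L_NMS-9864)/(d_NMS-7847/d_NMS-9864)² = 2025 / (20.0)² = 5.062.

5.06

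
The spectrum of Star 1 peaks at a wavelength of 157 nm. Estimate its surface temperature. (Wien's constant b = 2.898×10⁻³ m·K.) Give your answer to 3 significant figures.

1.85×10^4 K

T = b/λ_max = 2.898×10⁻³ / (157×10⁻⁹) = 1.846×10^4 K.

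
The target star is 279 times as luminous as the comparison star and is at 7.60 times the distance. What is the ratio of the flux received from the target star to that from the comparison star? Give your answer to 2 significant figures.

F = L/(4πd²), so F_t/F_c = (L_t/L_c) / (d_t/d_c)²
= 279 / (7.60)² = 279 / 57.76 = 4.830.

4.8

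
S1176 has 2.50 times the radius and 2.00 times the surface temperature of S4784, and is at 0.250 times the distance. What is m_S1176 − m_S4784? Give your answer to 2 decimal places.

L_S1176/L_S4784 = (2.50)²(2.00)⁴ = 100.0.
F_S1176/F_S4784 = (L_S1176/L_S4784)/(d_S1176/d_S4784)² = 100.0/0.06250 = 1600.
m_S1176 − m_S4784 = −2.5 log₁₀(1600) = -8.01.

-8.01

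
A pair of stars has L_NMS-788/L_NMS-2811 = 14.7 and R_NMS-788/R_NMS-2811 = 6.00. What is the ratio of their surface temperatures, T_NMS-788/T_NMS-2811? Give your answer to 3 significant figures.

L ∝ R²T⁴ gives T ∝ (L/R²)^(1/4), so
T_NMS-788/T_NMS-2811 = (14.7 / 6.00²)^(1/4) = (0.4083)^(1/4) = 0.7994.

0.799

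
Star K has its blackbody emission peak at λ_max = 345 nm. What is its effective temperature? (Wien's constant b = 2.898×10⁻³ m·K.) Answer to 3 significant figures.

8.40×10^3 K

T = b/λ_max = 2.898×10⁻³ / (345×10⁻⁹) = 8400 K.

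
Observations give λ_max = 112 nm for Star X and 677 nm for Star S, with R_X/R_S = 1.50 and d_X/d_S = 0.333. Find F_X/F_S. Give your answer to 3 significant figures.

2.71×10^4

Wien's law: T_X/T_S = λ_S/λ_X = 677/112 = 6.045.
L_X/L_S = (R_X/R_S)²(T_X/T_S)⁴ = (1.50)²(6.045)⁴ = 3004.
F_X/F_S = (L_X/L_S)/(d_X/d_S)² = 3004/(0.333)² = 2.709×10^4.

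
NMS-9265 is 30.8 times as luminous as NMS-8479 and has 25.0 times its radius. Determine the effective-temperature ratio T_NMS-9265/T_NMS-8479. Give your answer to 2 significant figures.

0.47

L ∝ R²T⁴ gives T ∝ (L/R²)^(1/4), so
T_NMS-9265/T_NMS-8479 = (30.8 / 25.0²)^(1/4) = (0.04928)^(1/4) = 0.4712.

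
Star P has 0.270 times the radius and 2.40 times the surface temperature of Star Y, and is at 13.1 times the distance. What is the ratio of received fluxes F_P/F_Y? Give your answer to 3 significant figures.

0.0141

L_P/L_Y = (R_P/R_Y)²(T_P/T_Y)⁴ = (0.270)² × (2.40)⁴ = 2.419.
F_P/F_Y = (L_P/L_Y)/(d_P/d_Y)² = 2.419 / (13.1)² = 0.01409.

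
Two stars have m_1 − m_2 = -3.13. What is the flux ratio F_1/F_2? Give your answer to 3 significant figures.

F_1/F_2 = 10^(−(m_1 − m_2)/2.5) = 10^(3.13/2.5) = 10^1.252 = 17.86.

17.9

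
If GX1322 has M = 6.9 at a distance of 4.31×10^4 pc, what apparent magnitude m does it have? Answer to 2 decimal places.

25.07

m = M + 5 log₁₀(d/10 pc) = 6.9 + 5 log₁₀(4.31×10^4/10)
  = 6.9 + 5 × 3.634 = 6.9 + 18.17 = 25.07.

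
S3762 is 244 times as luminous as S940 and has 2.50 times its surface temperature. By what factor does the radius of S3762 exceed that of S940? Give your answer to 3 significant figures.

L ∝ R²T⁴ gives R ∝ √L / T², so
R_S3762/R_S940 = √(244) / (2.50)² = 15.62 / 6.250 = 2.499.

2.50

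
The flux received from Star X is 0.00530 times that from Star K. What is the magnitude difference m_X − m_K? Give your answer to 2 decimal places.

m_X − m_K = −2.5 log₁₀(F_X/F_K) = −2.5 log₁₀(0.00530) = −2.5 × (-2.276) = 5.689.

5.69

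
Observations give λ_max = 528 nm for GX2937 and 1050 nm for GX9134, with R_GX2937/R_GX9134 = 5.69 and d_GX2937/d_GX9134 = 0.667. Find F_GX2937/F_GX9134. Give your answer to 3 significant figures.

1.14×10^3

Wien's law: T_GX2937/T_GX9134 = λ_GX9134/λ_GX2937 = 1050/528 = 1.989.
L_GX2937/L_GX9134 = (R_GX2937/R_GX9134)²(T_GX2937/T_GX9134)⁴ = (5.69)²(1.989)⁴ = 506.3.
F_GX2937/F_GX9134 = (L_GX2937/L_GX9134)/(d_GX2937/d_GX9134)² = 506.3/(0.667)² = 1138.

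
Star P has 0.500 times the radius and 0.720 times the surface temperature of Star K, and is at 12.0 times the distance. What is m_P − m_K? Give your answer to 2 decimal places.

8.33

L_P/L_K = (0.500)²(0.720)⁴ = 0.06718.
F_P/F_K = (L_P/L_K)/(d_P/d_K)² = 0.06718/144.0 = 4.666×10^-4.
m_P − m_K = −2.5 log₁₀(4.666×10^-4) = 8.33.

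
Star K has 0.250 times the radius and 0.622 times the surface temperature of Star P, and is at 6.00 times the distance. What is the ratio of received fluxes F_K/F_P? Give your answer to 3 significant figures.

L_K/L_P = (R_K/R_P)²(T_K/T_P)⁴ = (0.250)² × (0.622)⁴ = 0.009355.
F_K/F_P = (L_K/L_P)/(d_K/d_P)² = 0.009355 / (6.00)² = 2.599×10^-4.

2.60×10^-4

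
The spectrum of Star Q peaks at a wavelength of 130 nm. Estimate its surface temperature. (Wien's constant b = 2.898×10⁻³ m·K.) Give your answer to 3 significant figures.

2.23×10^4 K

T = b/λ_max = 2.898×10⁻³ / (130×10⁻⁹) = 2.229×10^4 K.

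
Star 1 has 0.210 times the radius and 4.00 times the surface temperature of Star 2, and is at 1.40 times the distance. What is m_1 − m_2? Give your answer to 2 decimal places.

-1.90

L_1/L_2 = (0.210)²(4.00)⁴ = 11.29.
F_1/F_2 = (L_1/L_2)/(d_1/d_2)² = 11.29/1.960 = 5.760.
m_1 − m_2 = −2.5 log₁₀(5.760) = -1.90.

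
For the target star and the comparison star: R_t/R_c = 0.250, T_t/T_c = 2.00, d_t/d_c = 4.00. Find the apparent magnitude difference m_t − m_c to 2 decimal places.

3.01

L_t/L_c = (0.250)²(2.00)⁴ = 1.000.
F_t/F_c = (L_t/L_c)/(d_t/d_c)² = 1.000/16.00 = 0.06250.
m_t − m_c = −2.5 log₁₀(0.06250) = 3.01.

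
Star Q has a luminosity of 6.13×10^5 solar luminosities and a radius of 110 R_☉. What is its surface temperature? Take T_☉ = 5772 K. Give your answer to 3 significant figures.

T/T_☉ = (L/L_☉)^(1/4) / (R/R_☉)^(1/2)
T = 5772 × (6.13×10^5)^(1/4) / √(110) = 5772 × 27.98 / 10.49 = 1.540×10^4 K.

1.54×10^4 K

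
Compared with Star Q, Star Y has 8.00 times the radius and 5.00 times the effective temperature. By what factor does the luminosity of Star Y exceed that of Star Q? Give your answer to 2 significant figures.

From the Stefan–Boltzmann law, L ∝ R²T⁴, so
L_Y/L_Q = (R_Y/R_Q)² (T_Y/T_Q)⁴ = (8.00)² × (5.00)⁴ = 64.00 × 625.0 = 4.000×10^4.

4.0×10^4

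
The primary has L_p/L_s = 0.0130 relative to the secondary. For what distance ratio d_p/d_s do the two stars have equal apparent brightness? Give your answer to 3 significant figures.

0.114

Equal flux requires L_p/d_p² = L_s/d_s², so d_p/d_s = √(L_p/L_s)
= √(0.0130) = 0.1140.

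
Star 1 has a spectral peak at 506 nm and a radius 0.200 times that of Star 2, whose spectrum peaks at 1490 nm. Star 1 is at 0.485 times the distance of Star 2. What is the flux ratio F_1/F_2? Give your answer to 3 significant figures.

12.8

Wien's law: T_1/T_2 = λ_2/λ_1 = 1490/506 = 2.945.
L_1/L_2 = (R_1/R_2)²(T_1/T_2)⁴ = (0.200)²(2.945)⁴ = 3.007.
F_1/F_2 = (L_1/L_2)/(d_1/d_2)² = 3.007/(0.485)² = 12.79.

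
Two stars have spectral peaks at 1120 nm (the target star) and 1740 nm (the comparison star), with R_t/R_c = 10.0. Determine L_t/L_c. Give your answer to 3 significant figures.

583

Wien's law gives T ∝ 1/λ_max, so T_t/T_c = λ_c/λ_t = 1740/1120 = 1.554.
Then L ∝ R²T⁴ gives L_t/L_c = (10.0)² × (1.554)⁴ = 100.0 × 5.825 = 582.5.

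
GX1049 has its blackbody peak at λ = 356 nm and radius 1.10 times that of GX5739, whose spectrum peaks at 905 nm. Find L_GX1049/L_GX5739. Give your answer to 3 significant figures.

50.5

Wien's law gives T ∝ 1/λ_max, so T_GX1049/T_GX5739 = λ_GX5739/λ_GX1049 = 905/356 = 2.542.
Then L ∝ R²T⁴ gives L_GX1049/L_GX5739 = (1.10)² × (2.542)⁴ = 1.210 × 41.76 = 50.53.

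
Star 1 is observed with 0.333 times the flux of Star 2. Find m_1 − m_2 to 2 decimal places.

1.19

m_1 − m_2 = −2.5 log₁₀(F_1/F_2) = −2.5 log₁₀(0.333) = −2.5 × (-0.478) = 1.194.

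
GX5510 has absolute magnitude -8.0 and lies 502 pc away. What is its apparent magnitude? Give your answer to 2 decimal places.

m = M + 5 log₁₀(d/10 pc) = -8.0 + 5 log₁₀(502/10)
  = -8.0 + 5 × 1.701 = -8.0 + 8.50 = 0.50.

0.50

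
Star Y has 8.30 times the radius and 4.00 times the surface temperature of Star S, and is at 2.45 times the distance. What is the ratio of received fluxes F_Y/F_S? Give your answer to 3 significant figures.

2.94×10^3

L_Y/L_S = (R_Y/R_S)²(T_Y/T_S)⁴ = (8.30)² × (4.00)⁴ = 1.764×10^4.
F_Y/F_S = (L_Y/L_S)/(d_Y/d_S)² = 1.764×10^4 / (2.45)² = 2938.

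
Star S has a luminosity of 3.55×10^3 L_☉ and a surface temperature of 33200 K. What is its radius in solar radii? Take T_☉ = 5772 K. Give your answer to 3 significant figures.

R/R_☉ = √(L/L_☉) / (T/T_☉)² = √(3.55×10^3) / (5.752)²
       = 59.58 / 33.08 = 1.801.

1.80 solar radii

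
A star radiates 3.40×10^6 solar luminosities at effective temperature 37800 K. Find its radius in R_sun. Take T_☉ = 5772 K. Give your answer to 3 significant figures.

43.0 R_sun

R/R_☉ = √(L/L_☉) / (T/T_☉)² = √(3.40×10^6) / (6.549)²
       = 1844 / 42.89 = 42.99.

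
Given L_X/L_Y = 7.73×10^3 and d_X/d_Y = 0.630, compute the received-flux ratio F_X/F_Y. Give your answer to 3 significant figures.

F = L/(4πd²), so F_X/F_Y = (L_X/L_Y) / (d_X/d_Y)²
= 7.73×10^3 / (0.630)² = 7.73×10^3 / 0.3969 = 1.948×10^4.

1.95×10^4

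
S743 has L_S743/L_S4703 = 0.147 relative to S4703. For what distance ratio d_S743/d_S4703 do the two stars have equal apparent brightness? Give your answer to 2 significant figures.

Equal flux requires L_S743/d_S743² = L_S4703/d_S4703², so d_S743/d_S4703 = √(L_S743/L_S4703)
= √(0.147) = 0.3834.

0.38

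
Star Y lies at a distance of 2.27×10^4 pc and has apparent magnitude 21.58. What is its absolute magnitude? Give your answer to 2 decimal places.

4.80

M = m − 5 log₁₀(d/10 pc) = 21.58 − 5 log₁₀(2.27×10^4/10)
  = 21.58 − 5 × 3.356 = 21.58 − 16.78 = 4.80.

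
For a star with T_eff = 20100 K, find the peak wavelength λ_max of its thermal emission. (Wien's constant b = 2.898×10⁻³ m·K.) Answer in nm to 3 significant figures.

λ_max = b/T = 2.898×10⁻³ / 20100 = 1.44×10^-7 m = 144.2 nm.

144 nm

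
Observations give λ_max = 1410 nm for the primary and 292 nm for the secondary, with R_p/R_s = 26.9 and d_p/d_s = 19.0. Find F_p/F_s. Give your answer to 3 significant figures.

Wien's law: T_p/T_s = λ_s/λ_p = 292/1410 = 0.2071.
L_p/L_s = (R_p/R_s)²(T_p/T_s)⁴ = (26.9)²(0.2071)⁴ = 1.331.
F_p/F_s = (L_p/L_s)/(d_p/d_s)² = 1.331/(19.0)² = 0.003687.

0.00369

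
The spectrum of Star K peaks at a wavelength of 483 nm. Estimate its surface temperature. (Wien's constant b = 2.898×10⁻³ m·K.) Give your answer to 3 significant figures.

T = b/λ_max = 2.898×10⁻³ / (483×10⁻⁹) = 6000 K.

6.00×10^3 K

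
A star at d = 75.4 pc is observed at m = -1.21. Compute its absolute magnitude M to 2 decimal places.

M = m − 5 log₁₀(d/10 pc) = -1.21 − 5 log₁₀(75.4/10)
  = -1.21 − 5 × 0.877 = -1.21 − 4.39 = -5.60.

-5.60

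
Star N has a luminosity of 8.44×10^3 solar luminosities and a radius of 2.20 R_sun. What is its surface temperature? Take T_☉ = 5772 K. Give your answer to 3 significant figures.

3.73×10^4 K

T/T_☉ = (L/L_☉)^(1/4) / (R/R_☉)^(1/2)
T = 5772 × (8.44×10^3)^(1/4) / √(2.20) = 5772 × 9.585 / 1.483 = 3.730×10^4 K.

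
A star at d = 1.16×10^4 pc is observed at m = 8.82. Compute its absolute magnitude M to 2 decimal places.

-6.50

M = m − 5 log₁₀(d/10 pc) = 8.82 − 5 log₁₀(1.16×10^4/10)
  = 8.82 − 5 × 3.064 = 8.82 − 15.32 = -6.50.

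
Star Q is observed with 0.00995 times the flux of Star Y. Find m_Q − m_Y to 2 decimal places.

m_Q − m_Y = −2.5 log₁₀(F_Q/F_Y) = −2.5 log₁₀(0.00995) = −2.5 × (-2.002) = 5.005.

5.01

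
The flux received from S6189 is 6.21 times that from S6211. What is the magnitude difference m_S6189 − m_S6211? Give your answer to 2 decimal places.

-1.98

m_S6189 − m_S6211 = −2.5 log₁₀(F_S6189/F_S6211) = −2.5 log₁₀(6.21) = −2.5 × (0.793) = -1.983.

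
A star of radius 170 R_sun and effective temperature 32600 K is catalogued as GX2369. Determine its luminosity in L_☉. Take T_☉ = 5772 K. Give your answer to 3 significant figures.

2.94×10^7 L_☉

L/L_☉ = (R/R_☉)² (T/T_☉)⁴ = (170)² × (32600/5772)⁴
       = 2.890×10^4 × (5.648)⁴ = 2.890×10^4 × 1018 = 2.941×10^7.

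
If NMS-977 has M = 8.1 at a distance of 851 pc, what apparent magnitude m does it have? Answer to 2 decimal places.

m = M + 5 log₁₀(d/10 pc) = 8.1 + 5 log₁₀(851/10)
  = 8.1 + 5 × 1.930 = 8.1 + 9.65 = 17.75.

17.75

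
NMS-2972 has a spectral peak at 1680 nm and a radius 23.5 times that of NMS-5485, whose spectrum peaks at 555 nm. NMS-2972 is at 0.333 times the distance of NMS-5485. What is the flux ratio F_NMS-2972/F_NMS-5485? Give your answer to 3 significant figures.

59.3

Wien's law: T_NMS-2972/T_NMS-5485 = λ_NMS-5485/λ_NMS-2972 = 555/1680 = 0.3304.
L_NMS-2972/L_NMS-5485 = (R_NMS-2972/R_NMS-5485)²(T_NMS-2972/T_NMS-5485)⁴ = (23.5)²(0.3304)⁴ = 6.578.
F_NMS-2972/F_NMS-5485 = (L_NMS-2972/L_NMS-5485)/(d_NMS-2972/d_NMS-5485)² = 6.578/(0.333)² = 59.32.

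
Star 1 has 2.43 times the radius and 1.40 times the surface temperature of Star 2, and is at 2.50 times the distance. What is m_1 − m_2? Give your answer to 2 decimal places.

L_1/L_2 = (2.43)²(1.40)⁴ = 22.68.
F_1/F_2 = (L_1/L_2)/(d_1/d_2)² = 22.68/6.250 = 3.629.
m_1 − m_2 = −2.5 log₁₀(3.629) = -1.40.

-1.40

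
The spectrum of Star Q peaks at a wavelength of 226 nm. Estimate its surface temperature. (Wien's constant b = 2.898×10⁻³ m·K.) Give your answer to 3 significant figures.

T = b/λ_max = 2.898×10⁻³ / (226×10⁻⁹) = 1.282×10^4 K.

1.28×10^4 K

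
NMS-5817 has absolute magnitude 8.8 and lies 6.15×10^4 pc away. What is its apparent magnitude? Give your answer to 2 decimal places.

m = M + 5 log₁₀(d/10 pc) = 8.8 + 5 log₁₀(6.15×10^4/10)
  = 8.8 + 5 × 3.789 = 8.8 + 18.94 = 27.74.

27.74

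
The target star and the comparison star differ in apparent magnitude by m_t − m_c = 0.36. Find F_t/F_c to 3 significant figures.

F_t/F_c = 10^(−(m_t − m_c)/2.5) = 10^(-0.36/2.5) = 10^-0.144 = 0.7178.

0.718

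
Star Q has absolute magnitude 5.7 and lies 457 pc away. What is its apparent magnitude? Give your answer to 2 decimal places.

m = M + 5 log₁₀(d/10 pc) = 5.7 + 5 log₁₀(457/10)
  = 5.7 + 5 × 1.660 = 5.7 + 8.30 = 14.00.

14.00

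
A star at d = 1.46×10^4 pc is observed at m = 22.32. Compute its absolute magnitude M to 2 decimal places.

6.50

M = m − 5 log₁₀(d/10 pc) = 22.32 − 5 log₁₀(1.46×10^4/10)
  = 22.32 − 5 × 3.164 = 22.32 − 15.82 = 6.50.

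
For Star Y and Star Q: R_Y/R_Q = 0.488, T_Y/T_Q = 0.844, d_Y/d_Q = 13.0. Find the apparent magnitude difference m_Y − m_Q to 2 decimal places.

L_Y/L_Q = (0.488)²(0.844)⁴ = 0.1208.
F_Y/F_Q = (L_Y/L_Q)/(d_Y/d_Q)² = 0.1208/169.0 = 7.150×10^-4.
m_Y − m_Q = −2.5 log₁₀(7.150×10^-4) = 7.86.

7.86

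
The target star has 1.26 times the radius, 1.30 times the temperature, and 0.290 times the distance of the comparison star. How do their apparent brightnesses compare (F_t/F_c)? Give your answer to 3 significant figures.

53.9

L_t/L_c = (R_t/R_c)²(T_t/T_c)⁴ = (1.26)² × (1.30)⁴ = 4.534.
F_t/F_c = (L_t/L_c)/(d_t/d_c)² = 4.534 / (0.290)² = 53.92.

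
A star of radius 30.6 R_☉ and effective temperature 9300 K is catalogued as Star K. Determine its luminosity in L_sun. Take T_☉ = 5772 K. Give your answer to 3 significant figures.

L/L_☉ = (R/R_☉)² (T/T_☉)⁴ = (30.6)² × (9300/5772)⁴
       = 936.4 × (1.611)⁴ = 936.4 × 6.739 = 6311.

6.31×10^3 L_sun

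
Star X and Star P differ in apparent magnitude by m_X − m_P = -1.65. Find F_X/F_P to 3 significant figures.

F_X/F_P = 10^(−(m_X − m_P)/2.5) = 10^(1.65/2.5) = 10^0.660 = 4.571.

4.57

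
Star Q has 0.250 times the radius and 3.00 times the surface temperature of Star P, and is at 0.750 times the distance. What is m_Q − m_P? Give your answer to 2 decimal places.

-2.39

L_Q/L_P = (0.250)²(3.00)⁴ = 5.062.
F_Q/F_P = (L_Q/L_P)/(d_Q/d_P)² = 5.062/0.5625 = 9.000.
m_Q − m_P = −2.5 log₁₀(9.000) = -2.39.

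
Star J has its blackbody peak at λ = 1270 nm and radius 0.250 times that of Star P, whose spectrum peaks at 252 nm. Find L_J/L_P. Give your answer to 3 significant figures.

Wien's law gives T ∝ 1/λ_max, so T_J/T_P = λ_P/λ_J = 252/1270 = 0.1984.
Then L ∝ R²T⁴ gives L_J/L_P = (0.250)² × (0.1984)⁴ = 0.06250 × 0.001550 = 9.689×10^-5.

9.69×10^-5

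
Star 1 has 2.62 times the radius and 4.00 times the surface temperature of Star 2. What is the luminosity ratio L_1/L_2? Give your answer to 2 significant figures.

1.8×10^3

From the Stefan–Boltzmann law, L ∝ R²T⁴, so
L_1/L_2 = (R_1/R_2)² (T_1/T_2)⁴ = (2.62)² × (4.00)⁴ = 6.864 × 256.0 = 1757.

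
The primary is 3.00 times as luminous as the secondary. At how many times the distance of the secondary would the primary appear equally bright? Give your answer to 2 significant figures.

Equal flux requires L_p/d_p² = L_s/d_s², so d_p/d_s = √(L_p/L_s)
= √(3.00) = 1.732.

1.7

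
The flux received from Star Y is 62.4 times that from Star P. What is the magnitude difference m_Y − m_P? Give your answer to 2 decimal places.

-4.49

m_Y − m_P = −2.5 log₁₀(F_Y/F_P) = −2.5 log₁₀(62.4) = −2.5 × (1.795) = -4.488.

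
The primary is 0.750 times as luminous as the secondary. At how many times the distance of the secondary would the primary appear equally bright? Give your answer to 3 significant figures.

0.866

Equal flux requires L_p/d_p² = L_s/d_s², so d_p/d_s = √(L_p/L_s)
= √(0.750) = 0.8660.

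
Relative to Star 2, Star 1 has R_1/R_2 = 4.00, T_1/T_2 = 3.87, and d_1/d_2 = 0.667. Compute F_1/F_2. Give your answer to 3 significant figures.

8.07×10^3

L_1/L_2 = (R_1/R_2)²(T_1/T_2)⁴ = (4.00)² × (3.87)⁴ = 3589.
F_1/F_2 = (L_1/L_2)/(d_1/d_2)² = 3589 / (0.667)² = 8067.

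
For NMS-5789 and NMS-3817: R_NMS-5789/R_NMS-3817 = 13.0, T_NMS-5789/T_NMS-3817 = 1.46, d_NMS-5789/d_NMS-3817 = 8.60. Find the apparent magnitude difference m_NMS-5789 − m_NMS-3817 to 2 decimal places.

-2.54

L_NMS-5789/L_NMS-3817 = (13.0)²(1.46)⁴ = 767.9.
F_NMS-5789/F_NMS-3817 = (L_NMS-5789/L_NMS-3817)/(d_NMS-5789/d_NMS-3817)² = 767.9/73.96 = 10.38.
m_NMS-5789 − m_NMS-3817 = −2.5 log₁₀(10.38) = -2.54.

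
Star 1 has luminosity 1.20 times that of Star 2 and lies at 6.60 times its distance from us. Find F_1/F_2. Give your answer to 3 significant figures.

0.0275

F = L/(4πd²), so F_1/F_2 = (L_1/L_2) / (d_1/d_2)²
= 1.20 / (6.60)² = 1.20 / 43.56 = 0.02755.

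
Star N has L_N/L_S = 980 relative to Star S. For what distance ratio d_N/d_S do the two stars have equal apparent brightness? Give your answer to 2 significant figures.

Equal flux requires L_N/d_N² = L_S/d_S², so d_N/d_S = √(L_N/L_S)
= √(980) = 31.30.

31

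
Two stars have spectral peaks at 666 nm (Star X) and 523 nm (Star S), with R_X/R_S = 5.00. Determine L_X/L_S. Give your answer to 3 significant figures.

Wien's law gives T ∝ 1/λ_max, so T_X/T_S = λ_S/λ_X = 523/666 = 0.7853.
Then L ∝ R²T⁴ gives L_X/L_S = (5.00)² × (0.7853)⁴ = 25.00 × 0.3803 = 9.507.

9.51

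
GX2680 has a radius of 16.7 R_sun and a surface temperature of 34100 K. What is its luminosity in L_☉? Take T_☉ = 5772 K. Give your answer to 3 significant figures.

3.40×10^5 L_☉

L/L_☉ = (R/R_☉)² (T/T_☉)⁴ = (16.7)² × (34100/5772)⁴
       = 278.9 × (5.908)⁴ = 278.9 × 1218 = 3.397×10^5.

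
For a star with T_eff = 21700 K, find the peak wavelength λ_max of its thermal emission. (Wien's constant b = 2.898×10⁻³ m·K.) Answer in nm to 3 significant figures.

λ_max = b/T = 2.898×10⁻³ / 21700 = 1.34×10^-7 m = 133.5 nm.

134 nm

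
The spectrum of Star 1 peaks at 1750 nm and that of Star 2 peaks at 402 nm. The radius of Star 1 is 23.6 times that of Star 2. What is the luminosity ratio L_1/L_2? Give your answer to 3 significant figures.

1.55

Wien's law gives T ∝ 1/λ_max, so T_1/T_2 = λ_2/λ_1 = 402/1750 = 0.2297.
Then L ∝ R²T⁴ gives L_1/L_2 = (23.6)² × (0.2297)⁴ = 557.0 × 0.002785 = 1.551.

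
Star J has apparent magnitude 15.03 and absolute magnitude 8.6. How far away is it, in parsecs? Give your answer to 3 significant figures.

193 pc

m − M = 5 log₁₀(d/10 pc)
15.03 − (8.6) = 6.43 = 5 log₁₀(d/10)
d = 10 × 10^(6.43/5) = 10 × 10^1.286 = 193.2 pc.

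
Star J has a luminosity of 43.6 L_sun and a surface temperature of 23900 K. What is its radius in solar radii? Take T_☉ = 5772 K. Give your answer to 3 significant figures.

0.385 solar radii

R/R_☉ = √(L/L_☉) / (T/T_☉)² = √(43.6) / (4.141)²
       = 6.603 / 17.15 = 0.3851.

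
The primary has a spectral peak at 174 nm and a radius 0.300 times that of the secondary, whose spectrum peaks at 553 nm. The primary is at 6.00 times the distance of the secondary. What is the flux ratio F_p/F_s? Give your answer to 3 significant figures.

0.255

Wien's law: T_p/T_s = λ_s/λ_p = 553/174 = 3.178.
L_p/L_s = (R_p/R_s)²(T_p/T_s)⁴ = (0.300)²(3.178)⁴ = 9.182.
F_p/F_s = (L_p/L_s)/(d_p/d_s)² = 9.182/(6.00)² = 0.2551.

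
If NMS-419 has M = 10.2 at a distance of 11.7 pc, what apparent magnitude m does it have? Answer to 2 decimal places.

m = M + 5 log₁₀(d/10 pc) = 10.2 + 5 log₁₀(11.7/10)
  = 10.2 + 5 × 0.068 = 10.2 + 0.34 = 10.54.

10.54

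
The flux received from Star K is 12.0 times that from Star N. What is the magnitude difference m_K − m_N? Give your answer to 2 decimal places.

-2.70

m_K − m_N = −2.5 log₁₀(F_K/F_N) = −2.5 log₁₀(12.0) = −2.5 × (1.079) = -2.698.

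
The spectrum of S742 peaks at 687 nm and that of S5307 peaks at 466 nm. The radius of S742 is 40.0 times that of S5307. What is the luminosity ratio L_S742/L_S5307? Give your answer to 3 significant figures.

Wien's law gives T ∝ 1/λ_max, so T_S742/T_S5307 = λ_S5307/λ_S742 = 466/687 = 0.6783.
Then L ∝ R²T⁴ gives L_S742/L_S5307 = (40.0)² × (0.6783)⁴ = 1600 × 0.2117 = 338.7.

339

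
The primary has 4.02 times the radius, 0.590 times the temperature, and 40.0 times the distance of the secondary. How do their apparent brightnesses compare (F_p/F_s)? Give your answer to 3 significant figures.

0.00122

L_p/L_s = (R_p/R_s)²(T_p/T_s)⁴ = (4.02)² × (0.590)⁴ = 1.958.
F_p/F_s = (L_p/L_s)/(d_p/d_s)² = 1.958 / (40.0)² = 0.001224.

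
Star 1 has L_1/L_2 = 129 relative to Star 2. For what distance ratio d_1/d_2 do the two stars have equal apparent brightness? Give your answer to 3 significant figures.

Equal flux requires L_1/d_1² = L_2/d_2², so d_1/d_2 = √(L_1/L_2)
= √(129) = 11.36.

11.4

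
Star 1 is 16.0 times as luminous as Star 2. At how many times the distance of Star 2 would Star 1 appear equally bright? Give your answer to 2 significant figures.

Equal flux requires L_1/d_1² = L_2/d_2², so d_1/d_2 = √(L_1/L_2)
= √(16.0) = 4.000.

4.0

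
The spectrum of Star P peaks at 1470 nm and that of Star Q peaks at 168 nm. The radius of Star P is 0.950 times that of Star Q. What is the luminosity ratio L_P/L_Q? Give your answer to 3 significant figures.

1.54×10^-4

Wien's law gives T ∝ 1/λ_max, so T_P/T_Q = λ_Q/λ_P = 168/1470 = 0.1143.
Then L ∝ R²T⁴ gives L_P/L_Q = (0.950)² × (0.1143)⁴ = 0.9025 × 1.706×10^-4 = 1.540×10^-4.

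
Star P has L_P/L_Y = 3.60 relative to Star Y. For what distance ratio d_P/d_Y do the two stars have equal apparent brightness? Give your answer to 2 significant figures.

1.9

Equal flux requires L_P/d_P² = L_Y/d_Y², so d_P/d_Y = √(L_P/L_Y)
= √(3.60) = 1.897.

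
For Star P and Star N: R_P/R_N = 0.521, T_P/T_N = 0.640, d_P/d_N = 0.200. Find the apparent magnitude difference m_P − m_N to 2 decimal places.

L_P/L_N = (0.521)²(0.640)⁴ = 0.04554.
F_P/F_N = (L_P/L_N)/(d_P/d_N)² = 0.04554/0.04000 = 1.139.
m_P − m_N = −2.5 log₁₀(1.139) = -0.14.

-0.14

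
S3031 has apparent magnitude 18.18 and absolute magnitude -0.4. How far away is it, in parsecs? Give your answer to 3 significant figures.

5.20×10^4 pc

m − M = 5 log₁₀(d/10 pc)
18.18 − (-0.4) = 18.58 = 5 log₁₀(d/10)
d = 10 × 10^(18.58/5) = 10 × 10^3.716 = 5.200×10^4 pc.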